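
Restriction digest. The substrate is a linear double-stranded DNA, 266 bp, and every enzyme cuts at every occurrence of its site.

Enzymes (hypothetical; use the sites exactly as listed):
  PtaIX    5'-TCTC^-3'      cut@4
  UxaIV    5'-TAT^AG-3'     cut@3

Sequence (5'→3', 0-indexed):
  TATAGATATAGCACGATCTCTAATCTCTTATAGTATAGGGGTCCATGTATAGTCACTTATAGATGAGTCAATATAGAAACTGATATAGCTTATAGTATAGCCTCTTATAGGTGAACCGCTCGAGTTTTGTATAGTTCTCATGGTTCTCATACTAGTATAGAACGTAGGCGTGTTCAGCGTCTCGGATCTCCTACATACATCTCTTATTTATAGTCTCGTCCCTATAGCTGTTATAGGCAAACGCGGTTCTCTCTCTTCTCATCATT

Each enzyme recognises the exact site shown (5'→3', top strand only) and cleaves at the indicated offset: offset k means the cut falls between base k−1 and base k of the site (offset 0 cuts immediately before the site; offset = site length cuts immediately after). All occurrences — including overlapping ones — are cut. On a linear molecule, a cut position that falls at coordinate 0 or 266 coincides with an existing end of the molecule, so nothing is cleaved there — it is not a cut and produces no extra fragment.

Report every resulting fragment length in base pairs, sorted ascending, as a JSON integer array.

[2,2,3,4,5,5,5,6,6,6,7,7,7,7,8,8,9,9,10,10,10,11,12,13,14,14,17,24,25]

Scan for sites:
  PtaIX TCTC/4: at [16, 23, 135, 144, 179, 186, 199, 213, 247, 249, 251, 256] ⇒ [20, 27, 139, 148, 183, 190, 203, 217, 251, 253, 255, 260]
  UxaIV TATAG/3: at [0, 6, 28, 33, 47, 57, 71, 83, 90, 95, 105, 129, 155, 208, 222, 231] ⇒ [3, 9, 31, 36, 50, 60, 74, 86, 93, 98, 108, 132, 158, 211, 225, 234]

All cut coordinates (distinct, sorted): [3, 9, 20, 27, 31, 36, 50, 60, 74, 86, 93, 98, 108, 132, 139, 148, 158, 183, 190, 203, 211, 217, 225, 234, 251, 253, 255, 260]

Fragment lengths:
  [0,3): 3 bp
  [3,9): 6 bp
  [9,20): 11 bp
  [20,27): 7 bp
  [27,31): 4 bp
  [31,36): 5 bp
  [36,50): 14 bp
  [50,60): 10 bp
  [60,74): 14 bp
  [74,86): 12 bp
  [86,93): 7 bp
  [93,98): 5 bp
  [98,108): 10 bp
  [108,132): 24 bp
  [132,139): 7 bp
  [139,148): 9 bp
  [148,158): 10 bp
  [158,183): 25 bp
  [183,190): 7 bp
  [190,203): 13 bp
  [203,211): 8 bp
  [211,217): 6 bp
  [217,225): 8 bp
  [225,234): 9 bp
  [234,251): 17 bp
  [251,253): 2 bp
  [253,255): 2 bp
  [255,260): 5 bp
  [260,266): 6 bp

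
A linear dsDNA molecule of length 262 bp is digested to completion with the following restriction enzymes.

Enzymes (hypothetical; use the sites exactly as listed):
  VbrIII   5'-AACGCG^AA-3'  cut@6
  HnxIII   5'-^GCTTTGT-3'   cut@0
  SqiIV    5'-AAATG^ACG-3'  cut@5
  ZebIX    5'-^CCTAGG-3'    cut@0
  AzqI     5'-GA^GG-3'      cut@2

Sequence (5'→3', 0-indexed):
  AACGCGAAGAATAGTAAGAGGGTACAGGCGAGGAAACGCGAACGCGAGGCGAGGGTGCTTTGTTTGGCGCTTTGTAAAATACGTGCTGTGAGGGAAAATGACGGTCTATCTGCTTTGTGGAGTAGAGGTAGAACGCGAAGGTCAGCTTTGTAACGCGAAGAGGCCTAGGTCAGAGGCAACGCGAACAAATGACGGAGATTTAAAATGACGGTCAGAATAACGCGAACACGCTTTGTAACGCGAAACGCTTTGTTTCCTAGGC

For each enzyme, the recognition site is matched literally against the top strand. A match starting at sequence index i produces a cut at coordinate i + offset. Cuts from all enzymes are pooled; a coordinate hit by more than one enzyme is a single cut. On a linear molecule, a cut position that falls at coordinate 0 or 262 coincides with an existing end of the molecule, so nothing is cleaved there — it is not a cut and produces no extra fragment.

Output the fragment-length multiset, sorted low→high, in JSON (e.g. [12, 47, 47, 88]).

Site scan:
  VbrIII AACGCGAA/6: at [0, 34, 131, 151, 177, 218, 236] ⇒ [6, 40, 137, 157, 183, 224, 242]
  HnxIII GCTTTGT/0: at [56, 68, 111, 144, 229, 246] ⇒ [56, 68, 111, 144, 229, 246]
  SqiIV AAATGACG/5: at [95, 186, 202] ⇒ [100, 191, 207]
  ZebIX CCTAGG/0: at [163, 255] ⇒ [163, 255]
  AzqI GAGG/2: at [17, 29, 45, 50, 89, 124, 159, 172] ⇒ [19, 31, 47, 52, 91, 126, 161, 174]

Pooled cuts: [6, 19, 31, 40, 47, 52, 56, 68, 91, 100, 111, 126, 137, 144, 157, 161, 163, 174, 183, 191, 207, 224, 229, 242, 246, 255]

Fragments:
  [0,6): 6 bp
  [6,19): 13 bp
  [19,31): 12 bp
  [31,40): 9 bp
  [40,47): 7 bp
  [47,52): 5 bp
  [52,56): 4 bp
  [56,68): 12 bp
  [68,91): 23 bp
  [91,100): 9 bp
  [100,111): 11 bp
  [111,126): 15 bp
  [126,137): 11 bp
  [137,144): 7 bp
  [144,157): 13 bp
  [157,161): 4 bp
  [161,163): 2 bp
  [163,174): 11 bp
  [174,183): 9 bp
  [183,191): 8 bp
  [191,207): 16 bp
  [207,224): 17 bp
  [224,229): 5 bp
  [229,242): 13 bp
  [242,246): 4 bp
  [246,255): 9 bp
  [255,262): 7 bp

[2,4,4,4,5,5,6,7,7,7,8,9,9,9,9,11,11,11,12,12,13,13,13,15,16,17,23]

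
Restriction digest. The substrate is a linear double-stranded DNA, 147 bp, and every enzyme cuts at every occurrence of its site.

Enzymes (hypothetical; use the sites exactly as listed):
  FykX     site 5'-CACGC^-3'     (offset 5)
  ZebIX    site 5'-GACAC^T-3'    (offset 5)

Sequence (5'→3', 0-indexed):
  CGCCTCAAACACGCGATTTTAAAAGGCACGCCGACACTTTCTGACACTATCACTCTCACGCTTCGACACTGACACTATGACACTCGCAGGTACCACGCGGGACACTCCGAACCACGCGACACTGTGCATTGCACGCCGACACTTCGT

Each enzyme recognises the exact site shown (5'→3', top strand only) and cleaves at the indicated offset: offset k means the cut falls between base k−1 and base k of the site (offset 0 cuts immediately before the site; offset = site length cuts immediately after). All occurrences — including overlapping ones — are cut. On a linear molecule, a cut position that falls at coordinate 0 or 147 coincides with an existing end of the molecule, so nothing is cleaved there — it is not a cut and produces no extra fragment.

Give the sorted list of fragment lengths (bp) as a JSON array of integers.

[5,5,6,6,6,7,8,8,10,12,14,14,14,15,17]

Site scan:
  FykX CACGC/5: at [9, 26, 56, 93, 112, 131] ⇒ [14, 31, 61, 98, 117, 136]
  ZebIX GACACT/5: at [32, 42, 64, 70, 78, 100, 117, 137] ⇒ [37, 47, 69, 75, 83, 105, 122, 142]

All cut coordinates (distinct, sorted): [14, 31, 37, 47, 61, 69, 75, 83, 98, 105, 117, 122, 136, 142]

Fragment lengths:
  [0,14): 14 bp
  [14,31): 17 bp
  [31,37): 6 bp
  [37,47): 10 bp
  [47,61): 14 bp
  [61,69): 8 bp
  [69,75): 6 bp
  [75,83): 8 bp
  [83,98): 15 bp
  [98,105): 7 bp
  [105,117): 12 bp
  [117,122): 5 bp
  [122,136): 14 bp
  [136,142): 6 bp
  [142,147): 5 bp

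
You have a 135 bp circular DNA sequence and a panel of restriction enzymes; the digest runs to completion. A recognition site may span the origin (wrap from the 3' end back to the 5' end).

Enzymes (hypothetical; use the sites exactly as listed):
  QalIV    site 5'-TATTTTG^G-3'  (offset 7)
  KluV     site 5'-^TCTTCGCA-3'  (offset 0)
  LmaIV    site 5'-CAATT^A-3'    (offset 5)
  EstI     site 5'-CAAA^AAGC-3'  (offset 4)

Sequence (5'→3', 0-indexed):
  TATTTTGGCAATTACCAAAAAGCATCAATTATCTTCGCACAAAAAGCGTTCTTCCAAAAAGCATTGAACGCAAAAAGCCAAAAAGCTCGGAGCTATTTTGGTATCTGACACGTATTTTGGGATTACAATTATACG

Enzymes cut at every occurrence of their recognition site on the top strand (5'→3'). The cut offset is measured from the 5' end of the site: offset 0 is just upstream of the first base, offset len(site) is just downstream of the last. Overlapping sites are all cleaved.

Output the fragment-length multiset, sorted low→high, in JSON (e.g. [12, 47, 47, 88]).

Per-enzyme occurrences:
  QalIV TATTTTGG/7: at [0, 93, 112] ⇒ [7, 100, 119]
  KluV TCTTCGCA/0: at [31] ⇒ [31]
  LmaIV CAATTA/5: at [8, 25, 125] ⇒ [13, 30, 130]
  EstI CAAAAAGC/4: at [15, 39, 54, 70, 78] ⇒ [19, 43, 58, 74, 82]

All cut coordinates (distinct, sorted): [7, 13, 19, 30, 31, 43, 58, 74, 82, 100, 119, 130]

Fragment lengths:
  7→13: 6 bp
  13→19: 6 bp
  19→30: 11 bp
  30→31: 1 bp
  31→43: 12 bp
  43→58: 15 bp
  58→74: 16 bp
  74→82: 8 bp
  82→100: 18 bp
  100→119: 19 bp
  119→130: 11 bp
  130→7 (wrap): 135-130+7 = 12 bp

[1,6,6,8,11,11,12,12,15,16,18,19]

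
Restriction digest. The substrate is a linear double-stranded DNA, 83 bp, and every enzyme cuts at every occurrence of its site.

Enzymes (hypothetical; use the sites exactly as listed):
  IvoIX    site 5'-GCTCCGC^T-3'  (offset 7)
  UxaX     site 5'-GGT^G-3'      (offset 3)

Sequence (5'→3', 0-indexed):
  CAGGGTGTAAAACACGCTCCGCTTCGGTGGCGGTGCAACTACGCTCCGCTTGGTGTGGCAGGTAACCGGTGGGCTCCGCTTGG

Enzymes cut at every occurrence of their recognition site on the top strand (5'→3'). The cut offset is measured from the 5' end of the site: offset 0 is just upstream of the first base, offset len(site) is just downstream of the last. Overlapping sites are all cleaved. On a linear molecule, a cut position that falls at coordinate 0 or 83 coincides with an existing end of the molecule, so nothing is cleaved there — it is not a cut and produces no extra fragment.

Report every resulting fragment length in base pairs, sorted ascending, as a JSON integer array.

Per-enzyme occurrences:
  IvoIX (GCTCCGCT, off=7): starts [15, 42, 72] → cuts [22, 49, 79]
  UxaX (GGTG, off=3): starts [3, 25, 31, 51, 67] → cuts [6, 28, 34, 54, 70]

All cut coordinates (distinct, sorted): [6, 22, 28, 34, 49, 54, 70, 79]

Fragments:
  [0,6): 6 bp
  [6,22): 16 bp
  [22,28): 6 bp
  [28,34): 6 bp
  [34,49): 15 bp
  [49,54): 5 bp
  [54,70): 16 bp
  [70,79): 9 bp
  [79,83): 4 bp

[4,5,6,6,6,9,15,16,16]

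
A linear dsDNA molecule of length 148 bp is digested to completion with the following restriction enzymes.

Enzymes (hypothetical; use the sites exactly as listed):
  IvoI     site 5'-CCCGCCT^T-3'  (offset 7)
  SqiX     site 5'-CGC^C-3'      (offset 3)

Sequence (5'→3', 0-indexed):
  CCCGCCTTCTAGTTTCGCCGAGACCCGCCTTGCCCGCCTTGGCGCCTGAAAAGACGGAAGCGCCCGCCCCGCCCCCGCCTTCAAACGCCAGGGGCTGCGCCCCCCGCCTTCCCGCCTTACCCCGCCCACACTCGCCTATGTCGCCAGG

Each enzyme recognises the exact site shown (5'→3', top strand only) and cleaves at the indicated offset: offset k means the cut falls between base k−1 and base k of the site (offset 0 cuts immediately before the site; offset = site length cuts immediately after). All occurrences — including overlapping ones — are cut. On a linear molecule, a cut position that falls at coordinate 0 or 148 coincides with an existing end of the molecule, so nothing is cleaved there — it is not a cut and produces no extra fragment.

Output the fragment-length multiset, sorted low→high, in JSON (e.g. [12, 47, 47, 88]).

Site scan:
  IvoI (CCCGCCTT, off=7): starts [0, 23, 32, 73, 102, 110] → cuts [7, 30, 39, 80, 109, 117]
  SqiX (CGCC, off=3): starts [2, 15, 25, 34, 42, 60, 64, 69, 75, 85, 97, 104, 112, 122, 132, 141] → cuts [5, 18, 28, 37, 45, 63, 67, 72, 78, 88, 100, 107, 115, 125, 135, 144]

Pooled cuts: [5, 7, 18, 28, 30, 37, 39, 45, 63, 67, 72, 78, 80, 88, 100, 107, 109, 115, 117, 125, 135, 144]

Fragment lengths:
  [0,5): 5 bp
  [5,7): 2 bp
  [7,18): 11 bp
  [18,28): 10 bp
  [28,30): 2 bp
  [30,37): 7 bp
  [37,39): 2 bp
  [39,45): 6 bp
  [45,63): 18 bp
  [63,67): 4 bp
  [67,72): 5 bp
  [72,78): 6 bp
  [78,80): 2 bp
  [80,88): 8 bp
  [88,100): 12 bp
  [100,107): 7 bp
  [107,109): 2 bp
  [109,115): 6 bp
  [115,117): 2 bp
  [117,125): 8 bp
  [125,135): 10 bp
  [135,144): 9 bp
  [144,148): 4 bp

[2,2,2,2,2,2,4,4,5,5,6,6,6,7,7,8,8,9,10,10,11,12,18]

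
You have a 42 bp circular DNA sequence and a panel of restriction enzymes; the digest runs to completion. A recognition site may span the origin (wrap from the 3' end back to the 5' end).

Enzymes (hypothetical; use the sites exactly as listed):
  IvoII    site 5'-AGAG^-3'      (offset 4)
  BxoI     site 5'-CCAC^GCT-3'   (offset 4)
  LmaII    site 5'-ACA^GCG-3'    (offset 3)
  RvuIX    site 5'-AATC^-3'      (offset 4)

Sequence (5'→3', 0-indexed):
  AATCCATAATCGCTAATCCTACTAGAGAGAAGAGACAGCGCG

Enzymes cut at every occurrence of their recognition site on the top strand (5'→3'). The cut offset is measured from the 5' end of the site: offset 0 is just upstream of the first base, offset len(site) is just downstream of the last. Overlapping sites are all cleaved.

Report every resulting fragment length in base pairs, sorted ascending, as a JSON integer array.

[2,3,5,7,7,9,9]

Per-enzyme occurrences:
  IvoII AGAG/4: at [23, 25, 30] ⇒ [27, 29, 34]
  BxoI (CCACGCT, off=4): no sites
  LmaII ACAGCG/3: at [34] ⇒ [37]
  RvuIX AATC/4: at [0, 7, 14] ⇒ [4, 11, 18]

All cut coordinates (distinct, sorted): [4, 11, 18, 27, 29, 34, 37]

Fragments:
  4→11: 7 bp
  11→18: 7 bp
  18→27: 9 bp
  27→29: 2 bp
  29→34: 5 bp
  34→37: 3 bp
  37→4 (wrap): 42-37+4 = 9 bp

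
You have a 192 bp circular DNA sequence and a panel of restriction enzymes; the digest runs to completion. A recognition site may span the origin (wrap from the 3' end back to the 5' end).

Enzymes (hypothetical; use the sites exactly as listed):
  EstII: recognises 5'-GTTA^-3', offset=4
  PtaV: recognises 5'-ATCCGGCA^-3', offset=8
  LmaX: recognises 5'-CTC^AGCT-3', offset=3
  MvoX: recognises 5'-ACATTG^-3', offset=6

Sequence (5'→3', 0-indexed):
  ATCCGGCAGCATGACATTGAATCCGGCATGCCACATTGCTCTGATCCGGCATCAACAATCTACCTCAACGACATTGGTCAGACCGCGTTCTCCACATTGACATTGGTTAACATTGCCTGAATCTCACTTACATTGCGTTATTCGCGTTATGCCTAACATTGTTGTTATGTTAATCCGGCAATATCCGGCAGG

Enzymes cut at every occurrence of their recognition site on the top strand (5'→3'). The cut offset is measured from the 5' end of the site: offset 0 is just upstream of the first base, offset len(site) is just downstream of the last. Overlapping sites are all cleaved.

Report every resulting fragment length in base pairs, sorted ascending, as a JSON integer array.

Scan for sites:
  EstII (GTTA, off=4): starts [105, 136, 145, 163, 168] → cuts [109, 140, 149, 167, 172]
  PtaV (ATCCGGCA, off=8): starts [0, 20, 43, 172, 182] → cuts [8, 28, 51, 180, 190]
  LmaX (CTCAGCT, off=3): no sites
  MvoX (ACATTG, off=6): starts [13, 32, 70, 93, 99, 109, 129, 155] → cuts [19, 38, 76, 99, 105, 115, 135, 161]

All cut coordinates (distinct, sorted): [8, 19, 28, 38, 51, 76, 99, 105, 109, 115, 135, 140, 149, 161, 167, 172, 180, 190]

Fragments:
  8→19: 11 bp
  19→28: 9 bp
  28→38: 10 bp
  38→51: 13 bp
  51→76: 25 bp
  76→99: 23 bp
  99→105: 6 bp
  105→109: 4 bp
  109→115: 6 bp
  115→135: 20 bp
  135→140: 5 bp
  140→149: 9 bp
  149→161: 12 bp
  161→167: 6 bp
  167→172: 5 bp
  172→180: 8 bp
  180→190: 10 bp
  190→8 (wrap): 192-190+8 = 10 bp

[4,5,5,6,6,6,8,9,9,10,10,10,11,12,13,20,23,25]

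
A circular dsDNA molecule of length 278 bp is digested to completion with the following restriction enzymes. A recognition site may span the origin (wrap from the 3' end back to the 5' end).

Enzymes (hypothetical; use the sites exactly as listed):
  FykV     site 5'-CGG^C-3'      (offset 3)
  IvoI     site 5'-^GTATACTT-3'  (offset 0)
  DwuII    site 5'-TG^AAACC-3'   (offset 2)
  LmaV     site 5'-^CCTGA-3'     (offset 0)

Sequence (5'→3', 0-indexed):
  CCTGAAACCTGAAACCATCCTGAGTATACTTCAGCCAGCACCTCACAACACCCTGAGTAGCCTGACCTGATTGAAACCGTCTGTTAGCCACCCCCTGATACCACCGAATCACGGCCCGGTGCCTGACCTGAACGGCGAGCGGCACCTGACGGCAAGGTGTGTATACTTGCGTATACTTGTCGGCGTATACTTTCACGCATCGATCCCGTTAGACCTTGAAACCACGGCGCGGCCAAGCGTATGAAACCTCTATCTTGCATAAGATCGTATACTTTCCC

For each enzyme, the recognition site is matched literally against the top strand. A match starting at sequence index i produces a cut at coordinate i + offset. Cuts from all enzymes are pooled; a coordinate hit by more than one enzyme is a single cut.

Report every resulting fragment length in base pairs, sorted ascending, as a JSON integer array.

Scan for sites:
  FykV (CGGC, off=3): starts [111, 132, 139, 149, 180, 224, 229] → cuts [114, 135, 142, 152, 183, 227, 232]
  IvoI (GTATACTT, off=0): starts [23, 160, 170, 184, 266] → cuts [23, 160, 170, 184, 266]
  DwuII (TGAAACC, off=2): starts [2, 9, 71, 216, 241] → cuts [4, 11, 73, 218, 243]
  LmaV (CCTGA, off=0): starts [0, 7, 18, 51, 60, 65, 93, 121, 126, 144] → cuts [0, 7, 18, 51, 60, 65, 93, 121, 126, 144]

Pooled cuts: [0, 4, 7, 11, 18, 23, 51, 60, 65, 73, 93, 114, 121, 126, 135, 142, 144, 152, 160, 170, 183, 184, 218, 227, 232, 243, 266]

Fragment lengths:
  0→4: 4 bp
  4→7: 3 bp
  7→11: 4 bp
  11→18: 7 bp
  18→23: 5 bp
  23→51: 28 bp
  51→60: 9 bp
  60→65: 5 bp
  65→73: 8 bp
  73→93: 20 bp
  93→114: 21 bp
  114→121: 7 bp
  121→126: 5 bp
  126→135: 9 bp
  135→142: 7 bp
  142→144: 2 bp
  144→152: 8 bp
  152→160: 8 bp
  160→170: 10 bp
  170→183: 13 bp
  183→184: 1 bp
  184→218: 34 bp
  218→227: 9 bp
  227→232: 5 bp
  232→243: 11 bp
  243→266: 23 bp
  266→0 (wrap): 278-266+0 = 12 bp

[1,2,3,4,4,5,5,5,5,7,7,7,8,8,8,9,9,9,10,11,12,13,20,21,23,28,34]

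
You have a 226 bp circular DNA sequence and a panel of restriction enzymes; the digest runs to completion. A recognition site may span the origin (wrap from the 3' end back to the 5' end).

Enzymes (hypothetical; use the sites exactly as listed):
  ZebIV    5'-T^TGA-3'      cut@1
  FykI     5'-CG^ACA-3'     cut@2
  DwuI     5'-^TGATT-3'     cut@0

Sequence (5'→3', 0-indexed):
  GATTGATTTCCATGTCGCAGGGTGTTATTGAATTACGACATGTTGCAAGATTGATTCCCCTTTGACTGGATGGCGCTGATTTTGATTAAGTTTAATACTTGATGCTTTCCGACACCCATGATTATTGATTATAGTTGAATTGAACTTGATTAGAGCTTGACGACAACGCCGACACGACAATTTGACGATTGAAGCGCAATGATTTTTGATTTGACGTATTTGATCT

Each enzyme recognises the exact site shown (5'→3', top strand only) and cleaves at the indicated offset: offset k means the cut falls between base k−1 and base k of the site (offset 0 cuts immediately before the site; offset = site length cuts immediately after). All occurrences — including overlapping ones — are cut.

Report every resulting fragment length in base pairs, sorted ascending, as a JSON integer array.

Scan for sites:
  ZebIV (TTGA, off=1): starts [2, 27, 50, 61, 81, 98, 124, 134, 139, 145, 156, 181, 188, 205, 210, 219] → cuts [3, 28, 51, 62, 82, 99, 125, 135, 140, 146, 157, 182, 189, 206, 211, 220]
  FykI (CGACA, off=2): starts [35, 109, 160, 169, 174] → cuts [37, 111, 162, 171, 176]
  DwuI (TGATT, off=0): starts [3, 51, 76, 82, 118, 125, 146, 199, 206, 225] → cuts [3, 51, 76, 82, 118, 125, 146, 199, 206, 225]

All cut coordinates (distinct, sorted): [3, 28, 37, 51, 62, 76, 82, 99, 111, 118, 125, 135, 140, 146, 157, 162, 171, 176, 182, 189, 199, 206, 211, 220, 225]

Fragment lengths:
  3→28: 25 bp
  28→37: 9 bp
  37→51: 14 bp
  51→62: 11 bp
  62→76: 14 bp
  76→82: 6 bp
  82→99: 17 bp
  99→111: 12 bp
  111→118: 7 bp
  118→125: 7 bp
  125→135: 10 bp
  135→140: 5 bp
  140→146: 6 bp
  146→157: 11 bp
  157→162: 5 bp
  162→171: 9 bp
  171→176: 5 bp
  176→182: 6 bp
  182→189: 7 bp
  189→199: 10 bp
  199→206: 7 bp
  206→211: 5 bp
  211→220: 9 bp
  220→225: 5 bp
  225→3 (wrap): 226-225+3 = 4 bp

[4,5,5,5,5,5,6,6,6,7,7,7,7,9,9,9,10,10,11,11,12,14,14,17,25]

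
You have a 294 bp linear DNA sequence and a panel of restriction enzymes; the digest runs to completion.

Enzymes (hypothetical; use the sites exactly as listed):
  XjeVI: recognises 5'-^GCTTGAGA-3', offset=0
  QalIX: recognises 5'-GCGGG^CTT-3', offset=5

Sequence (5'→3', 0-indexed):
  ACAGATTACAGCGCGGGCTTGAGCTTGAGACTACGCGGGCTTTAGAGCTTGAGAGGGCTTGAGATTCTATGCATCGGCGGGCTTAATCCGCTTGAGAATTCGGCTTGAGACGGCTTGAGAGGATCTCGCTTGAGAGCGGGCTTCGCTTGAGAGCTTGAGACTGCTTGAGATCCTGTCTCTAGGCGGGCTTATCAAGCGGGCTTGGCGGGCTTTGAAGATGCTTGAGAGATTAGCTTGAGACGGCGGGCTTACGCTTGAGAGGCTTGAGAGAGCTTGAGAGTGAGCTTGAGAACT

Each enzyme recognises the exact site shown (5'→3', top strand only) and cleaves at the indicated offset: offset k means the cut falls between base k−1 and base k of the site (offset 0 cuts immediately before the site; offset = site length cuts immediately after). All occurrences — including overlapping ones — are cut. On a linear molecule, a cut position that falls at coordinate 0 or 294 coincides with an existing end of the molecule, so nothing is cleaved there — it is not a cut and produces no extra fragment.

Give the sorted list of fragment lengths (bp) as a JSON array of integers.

Site scan:
  XjeVI (GCTTGAGA, off=0): starts [22, 46, 56, 89, 102, 112, 127, 144, 152, 162, 219, 232, 252, 261, 271, 283] → cuts [22, 46, 56, 89, 102, 112, 127, 144, 152, 162, 219, 232, 252, 261, 271, 283]
  QalIX (GCGGGCTT, off=5): starts [12, 34, 76, 135, 182, 195, 204, 242] → cuts [17, 39, 81, 140, 187, 200, 209, 247]

Pooled cuts: [17, 22, 39, 46, 56, 81, 89, 102, 112, 127, 140, 144, 152, 162, 187, 200, 209, 219, 232, 247, 252, 261, 271, 283]

Fragments:
  [0,17): 17 bp
  [17,22): 5 bp
  [22,39): 17 bp
  [39,46): 7 bp
  [46,56): 10 bp
  [56,81): 25 bp
  [81,89): 8 bp
  [89,102): 13 bp
  [102,112): 10 bp
  [112,127): 15 bp
  [127,140): 13 bp
  [140,144): 4 bp
  [144,152): 8 bp
  [152,162): 10 bp
  [162,187): 25 bp
  [187,200): 13 bp
  [200,209): 9 bp
  [209,219): 10 bp
  [219,232): 13 bp
  [232,247): 15 bp
  [247,252): 5 bp
  [252,261): 9 bp
  [261,271): 10 bp
  [271,283): 12 bp
  [283,294): 11 bp

[4,5,5,7,8,8,9,9,10,10,10,10,10,11,12,13,13,13,13,15,15,17,17,25,25]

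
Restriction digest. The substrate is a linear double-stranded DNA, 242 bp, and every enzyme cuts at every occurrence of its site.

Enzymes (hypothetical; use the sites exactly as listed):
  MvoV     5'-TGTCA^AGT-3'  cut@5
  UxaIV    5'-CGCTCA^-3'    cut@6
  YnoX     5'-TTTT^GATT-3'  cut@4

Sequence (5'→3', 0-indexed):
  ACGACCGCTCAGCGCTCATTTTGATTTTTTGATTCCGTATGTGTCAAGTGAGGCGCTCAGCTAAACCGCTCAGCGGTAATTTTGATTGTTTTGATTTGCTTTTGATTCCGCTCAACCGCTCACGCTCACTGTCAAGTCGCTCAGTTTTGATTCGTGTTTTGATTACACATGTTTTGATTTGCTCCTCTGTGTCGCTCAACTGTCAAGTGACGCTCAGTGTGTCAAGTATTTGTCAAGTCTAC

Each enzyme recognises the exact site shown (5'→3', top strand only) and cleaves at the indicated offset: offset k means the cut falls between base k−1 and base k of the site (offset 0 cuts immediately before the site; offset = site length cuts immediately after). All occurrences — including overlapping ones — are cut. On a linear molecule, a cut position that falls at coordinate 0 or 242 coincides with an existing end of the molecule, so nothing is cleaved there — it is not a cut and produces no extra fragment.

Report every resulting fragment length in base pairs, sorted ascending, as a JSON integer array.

[4,5,6,6,7,7,7,8,8,8,9,9,11,11,11,11,11,11,12,13,13,15,16,23]

Site scan:
  MvoV TGTCAAGT/5: at [41, 129, 200, 219, 230] ⇒ [46, 134, 205, 224, 235]
  UxaIV CGCTCA/6: at [5, 12, 53, 66, 108, 116, 122, 137, 192, 210] ⇒ [11, 18, 59, 72, 114, 122, 128, 143, 198, 216]
  YnoX TTTTGATT/4: at [18, 26, 79, 88, 99, 144, 156, 171] ⇒ [22, 30, 83, 92, 103, 148, 160, 175]

All cut coordinates (distinct, sorted): [11, 18, 22, 30, 46, 59, 72, 83, 92, 103, 114, 122, 128, 134, 143, 148, 160, 175, 198, 205, 216, 224, 235]

Fragment lengths:
  [0,11): 11 bp
  [11,18): 7 bp
  [18,22): 4 bp
  [22,30): 8 bp
  [30,46): 16 bp
  [46,59): 13 bp
  [59,72): 13 bp
  [72,83): 11 bp
  [83,92): 9 bp
  [92,103): 11 bp
  [103,114): 11 bp
  [114,122): 8 bp
  [122,128): 6 bp
  [128,134): 6 bp
  [134,143): 9 bp
  [143,148): 5 bp
  [148,160): 12 bp
  [160,175): 15 bp
  [175,198): 23 bp
  [198,205): 7 bp
  [205,216): 11 bp
  [216,224): 8 bp
  [224,235): 11 bp
  [235,242): 7 bp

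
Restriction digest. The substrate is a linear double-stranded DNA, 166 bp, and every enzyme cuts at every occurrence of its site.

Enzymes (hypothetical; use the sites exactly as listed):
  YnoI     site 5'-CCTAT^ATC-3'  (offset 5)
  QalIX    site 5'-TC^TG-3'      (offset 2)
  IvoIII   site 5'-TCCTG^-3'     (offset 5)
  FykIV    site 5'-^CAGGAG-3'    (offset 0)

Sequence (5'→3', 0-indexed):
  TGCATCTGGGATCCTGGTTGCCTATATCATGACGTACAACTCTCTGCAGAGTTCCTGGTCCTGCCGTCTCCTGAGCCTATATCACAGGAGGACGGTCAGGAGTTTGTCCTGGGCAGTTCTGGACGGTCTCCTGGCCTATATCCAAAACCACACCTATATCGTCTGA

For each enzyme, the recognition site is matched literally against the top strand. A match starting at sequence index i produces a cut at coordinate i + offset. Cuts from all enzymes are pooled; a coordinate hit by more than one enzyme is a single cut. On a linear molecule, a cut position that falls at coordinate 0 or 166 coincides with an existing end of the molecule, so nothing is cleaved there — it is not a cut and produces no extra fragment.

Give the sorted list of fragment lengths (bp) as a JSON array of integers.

[3,4,6,6,6,6,7,8,9,10,10,12,13,14,15,18,19]

Site scan:
  YnoI CCTATATC/5: at [20, 75, 134, 152] ⇒ [25, 80, 139, 157]
  QalIX TCTG/2: at [4, 42, 117, 161] ⇒ [6, 44, 119, 163]
  IvoIII TCCTG/5: at [11, 52, 58, 68, 106, 128] ⇒ [16, 57, 63, 73, 111, 133]
  FykIV CAGGAG/0: at [84, 96] ⇒ [84, 96]

All cut coordinates (distinct, sorted): [6, 16, 25, 44, 57, 63, 73, 80, 84, 96, 111, 119, 133, 139, 157, 163]

Fragment lengths:
  [0,6): 6 bp
  [6,16): 10 bp
  [16,25): 9 bp
  [25,44): 19 bp
  [44,57): 13 bp
  [57,63): 6 bp
  [63,73): 10 bp
  [73,80): 7 bp
  [80,84): 4 bp
  [84,96): 12 bp
  [96,111): 15 bp
  [111,119): 8 bp
  [119,133): 14 bp
  [133,139): 6 bp
  [139,157): 18 bp
  [157,163): 6 bp
  [163,166): 3 bp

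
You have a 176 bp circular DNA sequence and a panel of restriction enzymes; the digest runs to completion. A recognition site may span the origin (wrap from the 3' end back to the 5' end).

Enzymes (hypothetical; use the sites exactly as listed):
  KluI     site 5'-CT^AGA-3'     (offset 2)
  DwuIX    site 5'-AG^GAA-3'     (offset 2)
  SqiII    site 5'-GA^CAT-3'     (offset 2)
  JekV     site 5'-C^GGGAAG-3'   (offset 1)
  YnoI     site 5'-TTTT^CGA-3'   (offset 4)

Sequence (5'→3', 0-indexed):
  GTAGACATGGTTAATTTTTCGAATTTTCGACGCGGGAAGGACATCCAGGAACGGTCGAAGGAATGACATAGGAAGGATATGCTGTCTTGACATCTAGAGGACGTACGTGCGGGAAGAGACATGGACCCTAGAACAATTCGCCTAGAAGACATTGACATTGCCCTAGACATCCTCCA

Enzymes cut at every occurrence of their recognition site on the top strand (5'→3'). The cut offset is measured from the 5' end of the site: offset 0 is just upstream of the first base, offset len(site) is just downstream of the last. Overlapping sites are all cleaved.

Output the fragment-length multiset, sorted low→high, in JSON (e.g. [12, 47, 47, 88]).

Scan for sites:
  KluI (CTAGA, off=2): starts [93, 127, 141, 162] → cuts [95, 129, 143, 164]
  DwuIX (AGGAA, off=2): starts [46, 58, 69] → cuts [48, 60, 71]
  SqiII (GACAT, off=2): starts [3, 39, 64, 88, 117, 147, 153, 165] → cuts [5, 41, 66, 90, 119, 149, 155, 167]
  JekV (CGGGAAG, off=1): starts [32, 109] → cuts [33, 110]
  YnoI (TTTTCGA, off=4): starts [15, 23] → cuts [19, 27]

Pooled cuts: [5, 19, 27, 33, 41, 48, 60, 66, 71, 90, 95, 110, 119, 129, 143, 149, 155, 164, 167]

Fragment lengths:
  5→19: 14 bp
  19→27: 8 bp
  27→33: 6 bp
  33→41: 8 bp
  41→48: 7 bp
  48→60: 12 bp
  60→66: 6 bp
  66→71: 5 bp
  71→90: 19 bp
  90→95: 5 bp
  95→110: 15 bp
  110→119: 9 bp
  119→129: 10 bp
  129→143: 14 bp
  143→149: 6 bp
  149→155: 6 bp
  155→164: 9 bp
  164→167: 3 bp
  167→5 (wrap): 176-167+5 = 14 bp

[3,5,5,6,6,6,6,7,8,8,9,9,10,12,14,14,14,15,19]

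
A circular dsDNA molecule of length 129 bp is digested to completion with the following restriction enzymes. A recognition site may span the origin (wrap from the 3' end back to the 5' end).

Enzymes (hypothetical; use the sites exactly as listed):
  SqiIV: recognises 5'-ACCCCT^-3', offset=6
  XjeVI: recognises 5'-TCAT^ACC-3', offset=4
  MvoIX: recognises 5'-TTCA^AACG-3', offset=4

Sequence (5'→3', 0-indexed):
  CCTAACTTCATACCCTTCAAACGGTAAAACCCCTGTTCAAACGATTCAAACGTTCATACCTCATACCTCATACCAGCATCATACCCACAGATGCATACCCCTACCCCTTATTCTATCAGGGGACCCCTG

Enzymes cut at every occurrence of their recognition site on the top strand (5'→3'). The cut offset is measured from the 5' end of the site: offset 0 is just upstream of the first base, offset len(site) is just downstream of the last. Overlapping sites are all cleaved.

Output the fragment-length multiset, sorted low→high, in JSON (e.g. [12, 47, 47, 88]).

[5,6,7,7,8,9,9,11,12,15,20,20]

Scan for sites:
  SqiIV ACCCCT/6: at [28, 96, 102, 122] ⇒ [34, 102, 108, 128]
  XjeVI TCATACC/4: at [7, 53, 60, 67, 78] ⇒ [11, 57, 64, 71, 82]
  MvoIX TTCAAACG/4: at [15, 35, 44] ⇒ [19, 39, 48]

All cut coordinates (distinct, sorted): [11, 19, 34, 39, 48, 57, 64, 71, 82, 102, 108, 128]

Fragment lengths:
  11→19: 8 bp
  19→34: 15 bp
  34→39: 5 bp
  39→48: 9 bp
  48→57: 9 bp
  57→64: 7 bp
  64→71: 7 bp
  71→82: 11 bp
  82→102: 20 bp
  102→108: 6 bp
  108→128: 20 bp
  128→11 (wrap): 129-128+11 = 12 bp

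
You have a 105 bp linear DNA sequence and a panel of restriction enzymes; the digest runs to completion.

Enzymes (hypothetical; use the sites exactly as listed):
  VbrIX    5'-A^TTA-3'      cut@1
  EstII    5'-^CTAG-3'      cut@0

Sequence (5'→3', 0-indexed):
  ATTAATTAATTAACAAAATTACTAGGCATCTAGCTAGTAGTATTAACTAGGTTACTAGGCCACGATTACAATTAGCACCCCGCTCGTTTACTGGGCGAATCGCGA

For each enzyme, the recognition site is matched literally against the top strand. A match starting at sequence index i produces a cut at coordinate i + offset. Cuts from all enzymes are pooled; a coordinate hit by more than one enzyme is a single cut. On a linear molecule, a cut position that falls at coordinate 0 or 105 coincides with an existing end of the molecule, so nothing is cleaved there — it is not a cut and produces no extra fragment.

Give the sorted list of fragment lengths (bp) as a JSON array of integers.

[1,3,4,4,4,4,6,8,8,9,9,11,34]

Per-enzyme occurrences:
  VbrIX ATTA/1: at [0, 4, 8, 17, 41, 64, 70] ⇒ [1, 5, 9, 18, 42, 65, 71]
  EstII CTAG/0: at [21, 29, 33, 46, 54] ⇒ [21, 29, 33, 46, 54]

All cut coordinates (distinct, sorted): [1, 5, 9, 18, 21, 29, 33, 42, 46, 54, 65, 71]

Fragment lengths:
  [0,1): 1 bp
  [1,5): 4 bp
  [5,9): 4 bp
  [9,18): 9 bp
  [18,21): 3 bp
  [21,29): 8 bp
  [29,33): 4 bp
  [33,42): 9 bp
  [42,46): 4 bp
  [46,54): 8 bp
  [54,65): 11 bp
  [65,71): 6 bp
  [71,105): 34 bp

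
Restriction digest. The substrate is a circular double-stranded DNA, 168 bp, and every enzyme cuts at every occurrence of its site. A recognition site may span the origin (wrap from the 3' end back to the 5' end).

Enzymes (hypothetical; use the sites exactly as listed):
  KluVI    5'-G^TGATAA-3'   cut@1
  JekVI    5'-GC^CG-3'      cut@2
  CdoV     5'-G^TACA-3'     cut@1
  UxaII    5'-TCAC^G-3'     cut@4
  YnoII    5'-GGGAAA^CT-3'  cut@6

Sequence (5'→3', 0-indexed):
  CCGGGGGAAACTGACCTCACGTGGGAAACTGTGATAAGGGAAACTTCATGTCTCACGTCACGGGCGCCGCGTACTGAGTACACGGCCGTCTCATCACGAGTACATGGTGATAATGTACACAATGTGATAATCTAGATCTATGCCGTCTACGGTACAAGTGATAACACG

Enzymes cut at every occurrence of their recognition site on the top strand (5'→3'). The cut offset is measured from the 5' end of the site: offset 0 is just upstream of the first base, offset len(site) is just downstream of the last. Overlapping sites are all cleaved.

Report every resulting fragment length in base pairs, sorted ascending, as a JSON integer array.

[3,3,5,6,6,7,8,8,8,9,9,9,10,11,11,11,12,13,19]

Scan for sites:
  KluVI GTGATAA/1: at [30, 106, 123, 157] ⇒ [31, 107, 124, 158]
  JekVI GCCG/2: at [65, 84, 141, 167] ⇒ [1, 67, 86, 143]
  CdoV GTACA/1: at [77, 99, 114, 151] ⇒ [78, 100, 115, 152]
  UxaII TCACG/4: at [16, 52, 57, 93] ⇒ [20, 56, 61, 97]
  YnoII GGGAAACT/6: at [4, 22, 37] ⇒ [10, 28, 43]

Pooled cuts: [1, 10, 20, 28, 31, 43, 56, 61, 67, 78, 86, 97, 100, 107, 115, 124, 143, 152, 158]

Fragments:
  1→10: 9 bp
  10→20: 10 bp
  20→28: 8 bp
  28→31: 3 bp
  31→43: 12 bp
  43→56: 13 bp
  56→61: 5 bp
  61→67: 6 bp
  67→78: 11 bp
  78→86: 8 bp
  86→97: 11 bp
  97→100: 3 bp
  100→107: 7 bp
  107→115: 8 bp
  115→124: 9 bp
  124→143: 19 bp
  143→152: 9 bp
  152→158: 6 bp
  158→1 (wrap): 168-158+1 = 11 bp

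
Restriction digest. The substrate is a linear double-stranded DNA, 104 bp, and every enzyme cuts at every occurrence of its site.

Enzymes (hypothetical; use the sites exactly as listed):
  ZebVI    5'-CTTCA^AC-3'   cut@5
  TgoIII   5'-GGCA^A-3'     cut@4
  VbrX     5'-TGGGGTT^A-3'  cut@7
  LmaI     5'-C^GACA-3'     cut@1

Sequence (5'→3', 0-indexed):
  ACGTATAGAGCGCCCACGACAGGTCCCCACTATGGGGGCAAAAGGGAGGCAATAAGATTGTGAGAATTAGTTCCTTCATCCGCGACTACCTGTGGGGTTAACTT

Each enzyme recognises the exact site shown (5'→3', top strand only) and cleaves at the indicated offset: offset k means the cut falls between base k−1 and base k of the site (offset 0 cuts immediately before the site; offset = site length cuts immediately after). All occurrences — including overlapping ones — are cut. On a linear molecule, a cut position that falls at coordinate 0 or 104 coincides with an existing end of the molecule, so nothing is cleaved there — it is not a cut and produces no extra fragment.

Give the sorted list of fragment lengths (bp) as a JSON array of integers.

[5,11,17,23,48]

Site scan:
  ZebVI (CTTCAAC, off=5): no sites
  TgoIII GGCAA/4: at [36, 47] ⇒ [40, 51]
  VbrX TGGGGTTA/7: at [92] ⇒ [99]
  LmaI CGACA/1: at [16] ⇒ [17]

Pooled cuts: [17, 40, 51, 99]

Fragment lengths:
  [0,17): 17 bp
  [17,40): 23 bp
  [40,51): 11 bp
  [51,99): 48 bp
  [99,104): 5 bp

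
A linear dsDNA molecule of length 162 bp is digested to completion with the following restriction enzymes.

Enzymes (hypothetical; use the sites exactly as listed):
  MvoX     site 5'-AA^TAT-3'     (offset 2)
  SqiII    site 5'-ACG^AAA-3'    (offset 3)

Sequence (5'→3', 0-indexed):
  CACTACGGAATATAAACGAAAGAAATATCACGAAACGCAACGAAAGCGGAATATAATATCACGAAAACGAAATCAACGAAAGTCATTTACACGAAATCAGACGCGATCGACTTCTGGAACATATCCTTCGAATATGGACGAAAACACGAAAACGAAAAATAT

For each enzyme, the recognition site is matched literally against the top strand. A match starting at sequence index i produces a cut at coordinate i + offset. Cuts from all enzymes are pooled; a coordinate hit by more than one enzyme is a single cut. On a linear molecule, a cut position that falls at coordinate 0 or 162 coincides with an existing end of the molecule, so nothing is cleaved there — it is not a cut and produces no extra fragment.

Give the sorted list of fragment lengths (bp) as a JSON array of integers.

Site scan:
  MvoX (AATAT, off=2): starts [8, 23, 49, 54, 130, 157] → cuts [10, 25, 51, 56, 132, 159]
  SqiII (ACGAAA, off=3): starts [15, 29, 39, 60, 66, 75, 90, 137, 145, 151] → cuts [18, 32, 42, 63, 69, 78, 93, 140, 148, 154]

All cut coordinates (distinct, sorted): [10, 18, 25, 32, 42, 51, 56, 63, 69, 78, 93, 132, 140, 148, 154, 159]

Fragments:
  [0,10): 10 bp
  [10,18): 8 bp
  [18,25): 7 bp
  [25,32): 7 bp
  [32,42): 10 bp
  [42,51): 9 bp
  [51,56): 5 bp
  [56,63): 7 bp
  [63,69): 6 bp
  [69,78): 9 bp
  [78,93): 15 bp
  [93,132): 39 bp
  [132,140): 8 bp
  [140,148): 8 bp
  [148,154): 6 bp
  [154,159): 5 bp
  [159,162): 3 bp

[3,5,5,6,6,7,7,7,8,8,8,9,9,10,10,15,39]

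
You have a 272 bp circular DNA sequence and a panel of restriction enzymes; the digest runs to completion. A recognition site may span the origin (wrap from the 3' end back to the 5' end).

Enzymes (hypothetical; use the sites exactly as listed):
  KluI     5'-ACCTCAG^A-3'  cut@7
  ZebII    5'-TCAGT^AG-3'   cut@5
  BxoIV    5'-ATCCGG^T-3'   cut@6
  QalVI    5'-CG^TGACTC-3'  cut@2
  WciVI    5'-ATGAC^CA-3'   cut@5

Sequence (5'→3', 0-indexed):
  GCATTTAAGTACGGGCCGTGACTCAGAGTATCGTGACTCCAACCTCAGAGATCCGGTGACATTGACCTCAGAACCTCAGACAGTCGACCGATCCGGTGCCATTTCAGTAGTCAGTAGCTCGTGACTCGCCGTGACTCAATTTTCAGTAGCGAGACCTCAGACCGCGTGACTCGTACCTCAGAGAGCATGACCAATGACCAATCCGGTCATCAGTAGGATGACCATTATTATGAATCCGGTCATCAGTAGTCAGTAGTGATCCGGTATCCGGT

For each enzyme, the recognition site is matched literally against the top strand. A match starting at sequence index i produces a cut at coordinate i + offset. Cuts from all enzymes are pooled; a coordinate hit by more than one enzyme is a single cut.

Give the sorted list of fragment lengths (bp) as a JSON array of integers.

[6,6,7,7,7,7,8,8,8,8,8,8,10,10,10,12,13,15,15,15,15,16,17,17,19]

Per-enzyme occurrences:
  KluI (ACCTCAGA, off=7): starts [41, 64, 72, 153, 174] → cuts [48, 71, 79, 160, 181]
  ZebII (TCAGTAG, off=5): starts [103, 110, 142, 209, 242, 249] → cuts [108, 115, 147, 214, 247, 254]
  BxoIV (ATCCGGT, off=6): starts [50, 90, 200, 233, 258, 265] → cuts [56, 96, 206, 239, 264, 271]
  QalVI (CGTGACTC, off=2): starts [16, 31, 119, 129, 164] → cuts [18, 33, 121, 131, 166]
  WciVI (ATGACCA, off=5): starts [186, 193, 217] → cuts [191, 198, 222]

Pooled cuts: [18, 33, 48, 56, 71, 79, 96, 108, 115, 121, 131, 147, 160, 166, 181, 191, 198, 206, 214, 222, 239, 247, 254, 264, 271]

Fragments:
  18→33: 15 bp
  33→48: 15 bp
  48→56: 8 bp
  56→71: 15 bp
  71→79: 8 bp
  79→96: 17 bp
  96→108: 12 bp
  108→115: 7 bp
  115→121: 6 bp
  121→131: 10 bp
  131→147: 16 bp
  147→160: 13 bp
  160→166: 6 bp
  166→181: 15 bp
  181→191: 10 bp
  191→198: 7 bp
  198→206: 8 bp
  206→214: 8 bp
  214→222: 8 bp
  222→239: 17 bp
  239→247: 8 bp
  247→254: 7 bp
  254→264: 10 bp
  264→271: 7 bp
  271→18 (wrap): 272-271+18 = 19 bp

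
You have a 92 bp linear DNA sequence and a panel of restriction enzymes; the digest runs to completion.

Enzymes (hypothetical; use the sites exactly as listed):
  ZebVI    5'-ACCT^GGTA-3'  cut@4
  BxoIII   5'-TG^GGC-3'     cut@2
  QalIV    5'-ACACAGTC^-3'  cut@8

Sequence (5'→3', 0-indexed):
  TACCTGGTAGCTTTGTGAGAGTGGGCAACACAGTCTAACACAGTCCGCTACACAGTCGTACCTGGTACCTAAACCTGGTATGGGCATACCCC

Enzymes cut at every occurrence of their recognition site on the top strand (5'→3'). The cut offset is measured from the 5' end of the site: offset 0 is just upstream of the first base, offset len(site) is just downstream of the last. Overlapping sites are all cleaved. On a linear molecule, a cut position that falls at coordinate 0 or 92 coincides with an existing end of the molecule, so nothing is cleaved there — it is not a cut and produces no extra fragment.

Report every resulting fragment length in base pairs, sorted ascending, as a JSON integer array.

Site scan:
  ZebVI ACCTGGTA/4: at [1, 59, 72] ⇒ [5, 63, 76]
  BxoIII TGGGC/2: at [21, 80] ⇒ [23, 82]
  QalIV ACACAGTC/8: at [27, 37, 49] ⇒ [35, 45, 57]

Pooled cuts: [5, 23, 35, 45, 57, 63, 76, 82]

Fragment lengths:
  [0,5): 5 bp
  [5,23): 18 bp
  [23,35): 12 bp
  [35,45): 10 bp
  [45,57): 12 bp
  [57,63): 6 bp
  [63,76): 13 bp
  [76,82): 6 bp
  [82,92): 10 bp

[5,6,6,10,10,12,12,13,18]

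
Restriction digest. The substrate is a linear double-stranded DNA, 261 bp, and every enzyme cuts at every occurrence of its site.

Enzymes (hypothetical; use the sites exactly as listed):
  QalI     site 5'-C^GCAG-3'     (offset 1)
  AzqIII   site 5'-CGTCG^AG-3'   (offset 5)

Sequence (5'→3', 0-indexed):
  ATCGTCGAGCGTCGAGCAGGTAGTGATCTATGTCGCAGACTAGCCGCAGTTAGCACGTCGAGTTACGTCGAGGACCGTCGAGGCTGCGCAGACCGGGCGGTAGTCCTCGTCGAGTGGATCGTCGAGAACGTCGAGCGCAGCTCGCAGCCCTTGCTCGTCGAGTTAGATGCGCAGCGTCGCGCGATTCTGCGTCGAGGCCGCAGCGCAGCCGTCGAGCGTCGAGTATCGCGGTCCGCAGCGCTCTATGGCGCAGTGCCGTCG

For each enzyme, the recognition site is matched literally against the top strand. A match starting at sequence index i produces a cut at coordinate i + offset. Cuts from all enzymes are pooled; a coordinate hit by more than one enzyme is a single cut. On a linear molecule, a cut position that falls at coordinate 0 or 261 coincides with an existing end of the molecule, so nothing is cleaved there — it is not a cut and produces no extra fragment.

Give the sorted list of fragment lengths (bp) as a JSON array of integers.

[3,5,5,7,7,7,7,7,9,10,10,10,10,11,12,12,13,15,15,17,20,24,25]

Per-enzyme occurrences:
  QalI (CGCAG, off=1): starts [33, 44, 86, 135, 142, 169, 198, 203, 233, 248] → cuts [34, 45, 87, 136, 143, 170, 199, 204, 234, 249]
  AzqIII (CGTCGAG, off=5): starts [2, 9, 55, 65, 75, 107, 119, 128, 155, 189, 209, 216] → cuts [7, 14, 60, 70, 80, 112, 124, 133, 160, 194, 214, 221]

All cut coordinates (distinct, sorted): [7, 14, 34, 45, 60, 70, 80, 87, 112, 124, 133, 136, 143, 160, 170, 194, 199, 204, 214, 221, 234, 249]

Fragments:
  [0,7): 7 bp
  [7,14): 7 bp
  [14,34): 20 bp
  [34,45): 11 bp
  [45,60): 15 bp
  [60,70): 10 bp
  [70,80): 10 bp
  [80,87): 7 bp
  [87,112): 25 bp
  [112,124): 12 bp
  [124,133): 9 bp
  [133,136): 3 bp
  [136,143): 7 bp
  [143,160): 17 bp
  [160,170): 10 bp
  [170,194): 24 bp
  [194,199): 5 bp
  [199,204): 5 bp
  [204,214): 10 bp
  [214,221): 7 bp
  [221,234): 13 bp
  [234,249): 15 bp
  [249,261): 12 bp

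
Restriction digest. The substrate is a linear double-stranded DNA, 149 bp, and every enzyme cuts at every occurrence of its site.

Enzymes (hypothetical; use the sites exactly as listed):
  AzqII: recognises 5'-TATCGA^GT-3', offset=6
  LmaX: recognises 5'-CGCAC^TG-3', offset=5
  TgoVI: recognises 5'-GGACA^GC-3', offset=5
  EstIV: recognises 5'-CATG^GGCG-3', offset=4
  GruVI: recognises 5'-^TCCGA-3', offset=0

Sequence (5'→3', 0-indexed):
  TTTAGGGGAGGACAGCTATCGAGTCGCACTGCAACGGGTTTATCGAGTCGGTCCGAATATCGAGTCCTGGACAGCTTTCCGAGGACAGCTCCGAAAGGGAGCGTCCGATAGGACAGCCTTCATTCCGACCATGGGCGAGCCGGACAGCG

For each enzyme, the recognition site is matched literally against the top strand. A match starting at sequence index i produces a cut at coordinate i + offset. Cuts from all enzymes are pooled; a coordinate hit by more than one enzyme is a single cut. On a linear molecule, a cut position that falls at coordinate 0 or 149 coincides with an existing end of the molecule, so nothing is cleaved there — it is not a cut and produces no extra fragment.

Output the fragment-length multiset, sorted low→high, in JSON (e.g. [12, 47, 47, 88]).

[2,3,4,5,7,8,8,10,10,10,12,12,13,14,14,17]

Site scan:
  AzqII (TATCGAGT, off=6): starts [16, 40, 57] → cuts [22, 46, 63]
  LmaX (CGCACTG, off=5): starts [24] → cuts [29]
  TgoVI (GGACAGC, off=5): starts [9, 68, 82, 110, 141] → cuts [14, 73, 87, 115, 146]
  EstIV (CATGGGCG, off=4): starts [129] → cuts [133]
  GruVI (TCCGA, off=0): starts [51, 77, 89, 103, 123] → cuts [51, 77, 89, 103, 123]

Pooled cuts: [14, 22, 29, 46, 51, 63, 73, 77, 87, 89, 103, 115, 123, 133, 146]

Fragment lengths:
  [0,14): 14 bp
  [14,22): 8 bp
  [22,29): 7 bp
  [29,46): 17 bp
  [46,51): 5 bp
  [51,63): 12 bp
  [63,73): 10 bp
  [73,77): 4 bp
  [77,87): 10 bp
  [87,89): 2 bp
  [89,103): 14 bp
  [103,115): 12 bp
  [115,123): 8 bp
  [123,133): 10 bp
  [133,146): 13 bp
  [146,149): 3 bp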